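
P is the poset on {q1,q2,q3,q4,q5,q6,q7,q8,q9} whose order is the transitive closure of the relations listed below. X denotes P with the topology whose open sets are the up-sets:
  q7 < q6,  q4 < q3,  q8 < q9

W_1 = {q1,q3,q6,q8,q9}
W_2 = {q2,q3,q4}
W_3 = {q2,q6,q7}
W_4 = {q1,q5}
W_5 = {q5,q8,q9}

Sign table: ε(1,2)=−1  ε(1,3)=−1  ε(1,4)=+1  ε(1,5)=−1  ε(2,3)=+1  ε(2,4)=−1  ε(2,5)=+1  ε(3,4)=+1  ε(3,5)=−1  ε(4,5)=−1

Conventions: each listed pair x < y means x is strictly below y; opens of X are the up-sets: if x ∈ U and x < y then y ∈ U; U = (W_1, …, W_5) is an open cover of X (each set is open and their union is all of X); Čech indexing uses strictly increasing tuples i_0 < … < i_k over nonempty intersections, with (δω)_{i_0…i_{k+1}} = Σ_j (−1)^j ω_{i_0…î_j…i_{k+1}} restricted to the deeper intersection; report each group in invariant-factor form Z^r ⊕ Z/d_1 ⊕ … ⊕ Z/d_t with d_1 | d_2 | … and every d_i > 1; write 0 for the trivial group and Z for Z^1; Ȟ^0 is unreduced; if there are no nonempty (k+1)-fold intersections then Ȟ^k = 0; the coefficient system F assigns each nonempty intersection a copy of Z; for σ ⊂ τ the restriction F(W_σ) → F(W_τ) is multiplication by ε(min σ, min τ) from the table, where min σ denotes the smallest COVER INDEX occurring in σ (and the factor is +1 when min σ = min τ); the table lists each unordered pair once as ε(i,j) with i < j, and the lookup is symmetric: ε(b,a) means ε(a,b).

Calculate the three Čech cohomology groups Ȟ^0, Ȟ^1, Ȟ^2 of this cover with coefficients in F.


cover nerve:
  W12={q3} W13={q6} W14={q1} W15={q8,q9} W23={q2} W45={q5}
C dims 5,6; δ0: rk 4, SNF 1^4
Ȟ^0: (5−4)−0=1 ⇒ Z
Ȟ^1: (6−0)−4=2 ⇒ Z^2
Ȟ^2: (0−0)−0=0 ⇒ 0

Ȟ^0(U;F) ≅ Z, Ȟ^1(U;F) ≅ Z^2, Ȟ^2(U;F) ≅ 0


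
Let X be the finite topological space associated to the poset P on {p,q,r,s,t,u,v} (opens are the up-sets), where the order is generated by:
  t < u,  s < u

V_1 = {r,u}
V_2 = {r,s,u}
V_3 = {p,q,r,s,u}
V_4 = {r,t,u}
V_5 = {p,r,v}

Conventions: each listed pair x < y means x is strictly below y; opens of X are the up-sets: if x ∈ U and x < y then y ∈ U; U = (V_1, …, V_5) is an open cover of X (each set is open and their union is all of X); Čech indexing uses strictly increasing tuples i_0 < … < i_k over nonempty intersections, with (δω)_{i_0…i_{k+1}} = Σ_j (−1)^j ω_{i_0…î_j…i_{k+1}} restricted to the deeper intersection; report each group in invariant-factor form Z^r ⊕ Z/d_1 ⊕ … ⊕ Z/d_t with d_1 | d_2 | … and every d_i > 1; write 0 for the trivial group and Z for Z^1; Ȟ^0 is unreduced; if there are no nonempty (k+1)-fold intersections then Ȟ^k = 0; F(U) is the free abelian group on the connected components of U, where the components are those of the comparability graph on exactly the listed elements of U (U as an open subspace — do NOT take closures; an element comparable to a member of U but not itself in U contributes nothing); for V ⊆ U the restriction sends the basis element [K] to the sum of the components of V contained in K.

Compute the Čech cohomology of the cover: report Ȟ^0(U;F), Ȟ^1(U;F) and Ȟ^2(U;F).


Ȟ^0 = Z^5, Ȟ^1 = 0, Ȟ^2 = 0

nerve simplices:
  V12={r,u} V13={r,u} V14={r,u} V15={r} V23={r,s,u} V24={r,u} V25={r} V34={r,u} V35={p,r} V45={r}
  V123={r,u} V124={r,u} V125={r} V134={r,u} V135={r} V145={r} V234={r,u} V235={r} V245={r} V345={r}
  V1234={r,u} V1235={r} V1245={r} V1345={r} V2345={r}
  V12345={r}
components per intersection:
  V1: {r} {u}
  V2: {r} {s,u}
  V3: {p} {q} {r} {s,u}
  V4: {r} {t,u}
  V5: {p} {r} {v}
  V12: {r} {u}
  V13: {r} {u}
  V14: {r} {u}
  V15: {r}
  V23: {r} {s,u}
  V24: {r} {u}
  V25: {r}
  V34: {r} {u}
  V35: {p} {r}
  V45: {r}
  V123: {r} {u}
  V124: {r} {u}
  V125: {r}
  V134: {r} {u}
  V135: {r}
  V145: {r}
  V234: {r} {u}
  V235: {r}
  V245: {r}
  V345: {r}
  V1234: {r} {u}
  V1235: {r}
  V1245: {r}
  V1345: {r}
  V2345: {r}
  V12345: {r}
C dims 13,17,14,6; δ0: rk 8, SNF 1^8; δ1: rk 9, SNF 1^9; δ2: rk 5, SNF 1^5
degree 0: 13−8−0 = 5 → Ȟ^0 ≅ Z^5
degree 1: 17−9−8 = 0 → Ȟ^1 ≅ 0
degree 2: 14−5−9 = 0 → Ȟ^2 ≅ 0


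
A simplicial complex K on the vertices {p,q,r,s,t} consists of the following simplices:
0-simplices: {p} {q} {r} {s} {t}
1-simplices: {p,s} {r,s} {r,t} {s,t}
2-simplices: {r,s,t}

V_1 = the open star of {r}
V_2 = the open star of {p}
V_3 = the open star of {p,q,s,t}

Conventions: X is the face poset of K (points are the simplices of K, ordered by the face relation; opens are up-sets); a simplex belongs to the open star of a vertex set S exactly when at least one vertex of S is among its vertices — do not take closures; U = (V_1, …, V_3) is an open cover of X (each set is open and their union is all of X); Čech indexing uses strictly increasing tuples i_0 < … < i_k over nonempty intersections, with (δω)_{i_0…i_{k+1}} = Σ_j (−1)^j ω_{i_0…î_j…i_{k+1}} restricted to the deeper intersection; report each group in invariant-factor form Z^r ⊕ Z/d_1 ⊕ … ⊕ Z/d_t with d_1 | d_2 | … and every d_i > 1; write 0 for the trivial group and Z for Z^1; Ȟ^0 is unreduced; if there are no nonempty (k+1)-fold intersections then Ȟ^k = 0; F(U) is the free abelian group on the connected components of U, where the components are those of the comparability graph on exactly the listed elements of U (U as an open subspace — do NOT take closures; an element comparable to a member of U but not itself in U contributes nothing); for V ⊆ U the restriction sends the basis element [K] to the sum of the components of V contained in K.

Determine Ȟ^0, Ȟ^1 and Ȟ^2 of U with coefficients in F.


cover nerve:
  V1={{r},{r,s},{r,t},{r,s,t}} V2={{p},{p,s}} V3={{p},{q},{s},{t},{p,s},{r,s},{r,t},{s,t},{r,s,t}}
  V13={{r,s},{r,t},{r,s,t}} V23={{p},{p,s}}
components per intersection:
  V1: {{r},{r,s},{r,t},{r,s,t}}
  V2: {{p},{p,s}}
  V3: {{p},{s},{t},{p,s},{r,s},{r,t},{s,t},{r,s,t}} {{q}}
  V13: {{r,s},{r,t},{r,s,t}}
  V23: {{p},{p,s}}
C dims 4,2; δ0: rk 2, SNF 1^2
Ȟ^0: (4−2)−0=2 ⇒ Z^2
Ȟ^1: (2−0)−2=0 ⇒ 0
Ȟ^2: (0−0)−0=0 ⇒ 0

Ȟ^0 ≅ Z^2, Ȟ^1 ≅ 0, Ȟ^2 ≅ 0


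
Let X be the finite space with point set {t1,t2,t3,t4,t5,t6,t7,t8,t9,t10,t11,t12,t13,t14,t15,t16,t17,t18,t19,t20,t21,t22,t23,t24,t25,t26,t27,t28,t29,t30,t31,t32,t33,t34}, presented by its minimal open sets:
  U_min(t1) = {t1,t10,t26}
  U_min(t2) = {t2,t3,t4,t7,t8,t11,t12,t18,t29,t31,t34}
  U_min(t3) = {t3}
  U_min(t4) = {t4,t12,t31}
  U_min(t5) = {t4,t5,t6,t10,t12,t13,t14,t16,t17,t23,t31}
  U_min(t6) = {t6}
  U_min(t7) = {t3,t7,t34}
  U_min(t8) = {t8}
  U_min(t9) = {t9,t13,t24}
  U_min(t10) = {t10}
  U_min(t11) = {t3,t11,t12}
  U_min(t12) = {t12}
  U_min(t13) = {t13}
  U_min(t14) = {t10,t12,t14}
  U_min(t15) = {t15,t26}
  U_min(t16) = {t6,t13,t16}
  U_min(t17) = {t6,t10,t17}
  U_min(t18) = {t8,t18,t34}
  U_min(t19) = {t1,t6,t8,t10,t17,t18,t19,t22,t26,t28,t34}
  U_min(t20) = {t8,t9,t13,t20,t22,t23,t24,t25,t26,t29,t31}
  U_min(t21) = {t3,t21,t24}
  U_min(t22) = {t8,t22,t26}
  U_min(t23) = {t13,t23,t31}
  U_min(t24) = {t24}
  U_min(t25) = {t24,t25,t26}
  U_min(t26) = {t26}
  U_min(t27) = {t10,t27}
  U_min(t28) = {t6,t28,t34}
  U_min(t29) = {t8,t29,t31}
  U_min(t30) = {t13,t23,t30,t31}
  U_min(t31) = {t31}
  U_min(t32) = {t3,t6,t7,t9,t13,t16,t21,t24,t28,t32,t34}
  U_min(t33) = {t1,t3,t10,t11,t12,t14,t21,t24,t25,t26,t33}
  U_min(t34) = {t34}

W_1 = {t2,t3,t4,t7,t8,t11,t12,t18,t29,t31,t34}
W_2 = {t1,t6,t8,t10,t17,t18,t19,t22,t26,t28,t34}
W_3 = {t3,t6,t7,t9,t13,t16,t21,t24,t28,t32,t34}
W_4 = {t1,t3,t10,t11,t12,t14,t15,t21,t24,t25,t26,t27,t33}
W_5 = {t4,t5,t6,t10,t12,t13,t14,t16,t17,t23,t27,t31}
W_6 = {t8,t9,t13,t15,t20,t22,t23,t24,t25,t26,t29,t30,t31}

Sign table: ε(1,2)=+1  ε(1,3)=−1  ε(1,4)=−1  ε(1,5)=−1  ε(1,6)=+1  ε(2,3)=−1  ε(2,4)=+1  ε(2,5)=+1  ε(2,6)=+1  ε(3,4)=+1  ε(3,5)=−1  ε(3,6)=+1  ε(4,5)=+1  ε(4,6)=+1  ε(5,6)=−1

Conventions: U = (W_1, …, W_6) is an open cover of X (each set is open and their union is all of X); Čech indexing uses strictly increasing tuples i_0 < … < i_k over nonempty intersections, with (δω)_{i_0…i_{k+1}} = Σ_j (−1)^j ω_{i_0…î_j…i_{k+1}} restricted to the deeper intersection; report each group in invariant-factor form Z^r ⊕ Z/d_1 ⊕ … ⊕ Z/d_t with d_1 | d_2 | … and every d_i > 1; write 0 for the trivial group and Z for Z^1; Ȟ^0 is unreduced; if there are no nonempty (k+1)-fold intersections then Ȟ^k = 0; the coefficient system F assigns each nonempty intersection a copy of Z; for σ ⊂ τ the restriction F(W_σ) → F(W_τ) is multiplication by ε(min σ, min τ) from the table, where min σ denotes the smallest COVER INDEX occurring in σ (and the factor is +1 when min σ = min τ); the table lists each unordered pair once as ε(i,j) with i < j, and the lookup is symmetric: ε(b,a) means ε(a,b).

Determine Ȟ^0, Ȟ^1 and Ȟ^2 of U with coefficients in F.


Ȟ^0 ≅ 0, Ȟ^1 ≅ Z/2, Ȟ^2 ≅ Z

nonempty intersections:
  W12={t8,t18,t34} W13={t3,t7,t34} W14={t3,t11,t12} W15={t4,t12,t31} W16={t8,t29,t31} W23={t6,t28,t34} W24={t1,t10,t26} W25={t6,t10,t17} W26={t8,t22,t26} W34={t3,t21,t24} W35={t6,t13,t16} W36={t9,t13,t24} W45={t10,t12,t14,t27} W46={t15,t24,t25,t26} W56={t13,t23,t31}
  W123={t34} W126={t8} W134={t3} W145={t12} W156={t31} W235={t6} W245={t10} W246={t26} W346={t24} W356={t13}
C dims 6,15,10; δ0: rk 6, SNF 1^5·2; δ1: rk 9, SNF 1^9
Ȟ^0: (6−6)−0=0 ⇒ 0
Ȟ^1: (15−9)−6=0 plus torsion [2] ⇒ Z/2
Ȟ^2: (10−0)−9=1 ⇒ Z


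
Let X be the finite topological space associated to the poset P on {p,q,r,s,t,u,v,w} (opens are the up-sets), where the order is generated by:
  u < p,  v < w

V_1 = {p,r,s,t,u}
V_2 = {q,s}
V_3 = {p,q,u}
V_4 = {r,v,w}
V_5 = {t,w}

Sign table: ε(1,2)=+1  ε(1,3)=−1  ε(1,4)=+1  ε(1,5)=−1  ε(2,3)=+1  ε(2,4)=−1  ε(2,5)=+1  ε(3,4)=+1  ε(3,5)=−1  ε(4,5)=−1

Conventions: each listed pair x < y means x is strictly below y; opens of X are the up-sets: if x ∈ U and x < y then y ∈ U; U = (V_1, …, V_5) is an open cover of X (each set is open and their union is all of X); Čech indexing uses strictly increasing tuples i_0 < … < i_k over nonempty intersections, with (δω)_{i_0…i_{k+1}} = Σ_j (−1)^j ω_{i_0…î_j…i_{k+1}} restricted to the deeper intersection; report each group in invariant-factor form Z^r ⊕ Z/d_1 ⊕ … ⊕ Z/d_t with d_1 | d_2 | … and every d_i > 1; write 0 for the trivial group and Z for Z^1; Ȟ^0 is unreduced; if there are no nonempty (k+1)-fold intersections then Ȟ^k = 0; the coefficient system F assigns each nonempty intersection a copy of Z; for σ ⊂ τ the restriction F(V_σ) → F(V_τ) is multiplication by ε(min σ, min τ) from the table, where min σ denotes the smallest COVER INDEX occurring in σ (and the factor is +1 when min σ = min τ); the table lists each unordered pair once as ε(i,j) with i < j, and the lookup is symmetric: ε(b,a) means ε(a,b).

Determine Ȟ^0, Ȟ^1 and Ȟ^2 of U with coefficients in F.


Ȟ^0(U;F) ≅ 0; Ȟ^1(U;F) ≅ Z ⊕ Z/2; Ȟ^2(U;F) ≅ 0

intersection data:
  V12={s} V13={p,u} V14={r} V15={t} V23={q} V45={w}
C dims 5,6; δ0: rk 5, SNF 1^4·2
Ȟ^0 = (5 − 5) − 0 = 0, so Ȟ^0 ≅ 0
Ȟ^1 = (6 − 0) − 5 = 1 plus torsion [2], so Ȟ^1 ≅ Z ⊕ Z/2
Ȟ^2 = (0 − 0) − 0 = 0, so Ȟ^2 ≅ 0


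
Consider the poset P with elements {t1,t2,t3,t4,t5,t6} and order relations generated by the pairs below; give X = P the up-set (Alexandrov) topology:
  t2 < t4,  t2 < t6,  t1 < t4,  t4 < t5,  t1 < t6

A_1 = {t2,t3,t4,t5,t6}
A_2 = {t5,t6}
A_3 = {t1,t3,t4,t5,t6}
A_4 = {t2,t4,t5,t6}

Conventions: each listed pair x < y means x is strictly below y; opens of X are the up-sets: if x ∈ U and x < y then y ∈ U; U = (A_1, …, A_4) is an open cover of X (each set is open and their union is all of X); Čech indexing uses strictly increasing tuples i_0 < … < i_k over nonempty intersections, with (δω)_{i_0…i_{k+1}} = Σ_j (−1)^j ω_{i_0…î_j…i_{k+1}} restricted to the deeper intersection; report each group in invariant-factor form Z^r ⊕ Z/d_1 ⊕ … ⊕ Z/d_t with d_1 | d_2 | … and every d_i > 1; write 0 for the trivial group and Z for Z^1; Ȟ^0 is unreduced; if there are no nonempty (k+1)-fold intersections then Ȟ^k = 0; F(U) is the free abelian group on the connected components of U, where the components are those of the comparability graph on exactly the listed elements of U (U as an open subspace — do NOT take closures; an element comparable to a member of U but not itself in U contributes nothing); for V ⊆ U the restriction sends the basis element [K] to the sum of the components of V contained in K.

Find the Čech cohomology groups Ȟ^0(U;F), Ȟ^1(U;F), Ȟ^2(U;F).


nonempty intersections:
  A12={t5,t6} A13={t3,t4,t5,t6} A14={t2,t4,t5,t6} A23={t5,t6} A24={t5,t6} A34={t4,t5,t6}
  A123={t5,t6} A124={t5,t6} A134={t4,t5,t6} A234={t5,t6}
  A1234={t5,t6}
components per intersection:
  A1: {t2,t4,t5,t6} {t3}
  A2: {t5} {t6}
  A3: {t1,t4,t5,t6} {t3}
  A4: {t2,t4,t5,t6}
  A12: {t5} {t6}
  A13: {t3} {t4,t5} {t6}
  A14: {t2,t4,t5,t6}
  A23: {t5} {t6}
  A24: {t5} {t6}
  A34: {t4,t5} {t6}
  A123: {t5} {t6}
  A124: {t5} {t6}
  A134: {t4,t5} {t6}
  A234: {t5} {t6}
  A1234: {t5} {t6}
C dims 7,12,8,2; δ0: rk 5, SNF 1^5; δ1: rk 6, SNF 1^6; δ2: rk 2, SNF 1^2
Ȟ^0: (7−5)−0=2 ⇒ Z^2
Ȟ^1: (12−6)−5=1 ⇒ Z
Ȟ^2: (8−2)−6=0 ⇒ 0

Ȟ^0 = Z^2, Ȟ^1 = Z, Ȟ^2 = 0


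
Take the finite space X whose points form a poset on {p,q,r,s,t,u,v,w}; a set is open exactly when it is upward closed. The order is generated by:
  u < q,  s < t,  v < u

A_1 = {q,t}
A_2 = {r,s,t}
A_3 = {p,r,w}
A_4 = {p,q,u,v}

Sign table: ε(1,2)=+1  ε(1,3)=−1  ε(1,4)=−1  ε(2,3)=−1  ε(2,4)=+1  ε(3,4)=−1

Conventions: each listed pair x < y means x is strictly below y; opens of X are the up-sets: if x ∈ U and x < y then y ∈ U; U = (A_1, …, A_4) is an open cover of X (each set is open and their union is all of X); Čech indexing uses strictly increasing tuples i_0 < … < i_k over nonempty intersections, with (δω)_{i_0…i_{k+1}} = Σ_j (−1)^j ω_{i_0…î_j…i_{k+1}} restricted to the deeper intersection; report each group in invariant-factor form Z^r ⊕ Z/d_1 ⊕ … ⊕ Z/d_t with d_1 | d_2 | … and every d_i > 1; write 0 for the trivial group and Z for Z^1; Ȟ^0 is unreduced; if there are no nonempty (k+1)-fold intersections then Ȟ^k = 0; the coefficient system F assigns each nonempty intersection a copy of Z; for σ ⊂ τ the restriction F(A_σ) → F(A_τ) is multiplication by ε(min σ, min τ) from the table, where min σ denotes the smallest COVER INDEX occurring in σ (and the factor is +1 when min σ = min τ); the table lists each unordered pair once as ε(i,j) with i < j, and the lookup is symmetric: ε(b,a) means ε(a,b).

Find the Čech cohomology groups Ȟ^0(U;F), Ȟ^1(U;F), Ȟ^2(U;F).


nonempty intersections:
  A12={t} A14={q} A23={r} A34={p}
C dims 4,4; δ0: rk 4, SNF 1^3·2
Ȟ^0: (4−4)−0=0 ⇒ 0
Ȟ^1: (4−0)−4=0 plus torsion [2] ⇒ Z/2
Ȟ^2: (0−0)−0=0 ⇒ 0

Ȟ^0 = 0, Ȟ^1 = Z/2, Ȟ^2 = 0


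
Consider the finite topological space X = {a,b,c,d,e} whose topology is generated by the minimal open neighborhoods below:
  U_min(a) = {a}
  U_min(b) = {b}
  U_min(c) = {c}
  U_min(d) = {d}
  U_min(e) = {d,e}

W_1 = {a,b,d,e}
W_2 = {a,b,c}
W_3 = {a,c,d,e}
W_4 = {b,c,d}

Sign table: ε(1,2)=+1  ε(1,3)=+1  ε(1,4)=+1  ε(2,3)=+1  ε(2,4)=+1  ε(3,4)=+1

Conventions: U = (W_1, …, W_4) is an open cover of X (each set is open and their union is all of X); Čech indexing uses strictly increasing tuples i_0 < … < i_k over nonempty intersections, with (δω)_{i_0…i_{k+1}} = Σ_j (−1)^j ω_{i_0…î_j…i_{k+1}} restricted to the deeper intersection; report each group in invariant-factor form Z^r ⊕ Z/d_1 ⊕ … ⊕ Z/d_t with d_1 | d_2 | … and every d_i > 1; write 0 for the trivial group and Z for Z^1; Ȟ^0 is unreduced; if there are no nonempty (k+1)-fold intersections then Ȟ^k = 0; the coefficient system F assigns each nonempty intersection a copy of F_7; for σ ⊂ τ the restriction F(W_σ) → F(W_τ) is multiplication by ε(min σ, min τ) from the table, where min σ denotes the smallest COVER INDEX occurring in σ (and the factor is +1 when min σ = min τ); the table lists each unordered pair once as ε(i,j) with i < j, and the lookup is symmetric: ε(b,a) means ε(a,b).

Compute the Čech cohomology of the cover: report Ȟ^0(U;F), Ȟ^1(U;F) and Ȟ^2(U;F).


Ȟ^0 ≅ Z/7; Ȟ^1 ≅ 0; Ȟ^2 ≅ Z/7

cover nerve:
  W12={a,b} W13={a,d,e} W14={b,d} W23={a,c} W24={b,c} W34={c,d}
  W123={a} W124={b} W134={d} W234={c}
C dims 4,6,4; δ0: rk_F7 3; δ1: rk_F7 3
Ȟ^0: (4−3)−0=1 ⇒ Z/7
Ȟ^1: (6−3)−3=0 ⇒ 0
Ȟ^2: (4−0)−3=1 ⇒ Z/7


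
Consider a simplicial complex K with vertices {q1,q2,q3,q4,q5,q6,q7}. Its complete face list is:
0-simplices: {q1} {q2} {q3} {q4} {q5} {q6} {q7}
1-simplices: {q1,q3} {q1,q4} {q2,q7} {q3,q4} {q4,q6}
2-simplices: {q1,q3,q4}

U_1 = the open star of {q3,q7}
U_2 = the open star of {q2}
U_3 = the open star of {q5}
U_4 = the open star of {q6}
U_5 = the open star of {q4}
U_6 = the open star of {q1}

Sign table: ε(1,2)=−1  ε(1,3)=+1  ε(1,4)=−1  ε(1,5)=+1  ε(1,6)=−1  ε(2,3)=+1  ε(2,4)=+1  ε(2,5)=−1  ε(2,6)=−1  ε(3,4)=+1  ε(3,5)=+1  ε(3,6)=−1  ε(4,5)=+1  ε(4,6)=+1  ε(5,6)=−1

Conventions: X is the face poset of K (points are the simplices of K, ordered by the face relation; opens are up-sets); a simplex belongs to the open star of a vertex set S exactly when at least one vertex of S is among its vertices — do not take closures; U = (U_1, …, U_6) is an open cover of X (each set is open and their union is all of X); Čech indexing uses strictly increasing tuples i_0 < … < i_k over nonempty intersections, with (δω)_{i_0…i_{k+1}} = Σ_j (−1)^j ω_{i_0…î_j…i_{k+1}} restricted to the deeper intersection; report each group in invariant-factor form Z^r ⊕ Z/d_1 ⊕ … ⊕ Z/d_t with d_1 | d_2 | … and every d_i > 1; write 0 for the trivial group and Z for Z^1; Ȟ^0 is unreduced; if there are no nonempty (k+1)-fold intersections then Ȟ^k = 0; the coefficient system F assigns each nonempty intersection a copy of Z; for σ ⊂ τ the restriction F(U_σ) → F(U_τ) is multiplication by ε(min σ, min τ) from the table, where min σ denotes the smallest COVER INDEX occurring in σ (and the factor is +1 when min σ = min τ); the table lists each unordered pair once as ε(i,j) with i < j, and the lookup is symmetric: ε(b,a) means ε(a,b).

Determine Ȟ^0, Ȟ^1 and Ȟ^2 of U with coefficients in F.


Ȟ^0 ≅ Z^2,  Ȟ^1 ≅ 0,  Ȟ^2 ≅ 0

cover nerve:
  U1={{q3},{q7},{q1,q3},{q2,q7},{q3,q4},{q1,q3,q4}} U2={{q2},{q2,q7}} U3={{q5}} U4={{q6},{q4,q6}} U5={{q4},{q1,q4},{q3,q4},{q4,q6},{q1,q3,q4}} U6={{q1},{q1,q3},{q1,q4},{q1,q3,q4}}
  U12={{q2,q7}} U15={{q3,q4},{q1,q3,q4}} U16={{q1,q3},{q1,q3,q4}} U45={{q4,q6}} U56={{q1,q4},{q1,q3,q4}}
  U156={{q1,q3,q4}}
C dims 6,5,1; δ0: rk 4, SNF 1^4; δ1: rk 1, SNF 1^1
Ȟ^0: (6−4)−0=2 ⇒ Z^2
Ȟ^1: (5−1)−4=0 ⇒ 0
Ȟ^2: (1−0)−1=0 ⇒ 0


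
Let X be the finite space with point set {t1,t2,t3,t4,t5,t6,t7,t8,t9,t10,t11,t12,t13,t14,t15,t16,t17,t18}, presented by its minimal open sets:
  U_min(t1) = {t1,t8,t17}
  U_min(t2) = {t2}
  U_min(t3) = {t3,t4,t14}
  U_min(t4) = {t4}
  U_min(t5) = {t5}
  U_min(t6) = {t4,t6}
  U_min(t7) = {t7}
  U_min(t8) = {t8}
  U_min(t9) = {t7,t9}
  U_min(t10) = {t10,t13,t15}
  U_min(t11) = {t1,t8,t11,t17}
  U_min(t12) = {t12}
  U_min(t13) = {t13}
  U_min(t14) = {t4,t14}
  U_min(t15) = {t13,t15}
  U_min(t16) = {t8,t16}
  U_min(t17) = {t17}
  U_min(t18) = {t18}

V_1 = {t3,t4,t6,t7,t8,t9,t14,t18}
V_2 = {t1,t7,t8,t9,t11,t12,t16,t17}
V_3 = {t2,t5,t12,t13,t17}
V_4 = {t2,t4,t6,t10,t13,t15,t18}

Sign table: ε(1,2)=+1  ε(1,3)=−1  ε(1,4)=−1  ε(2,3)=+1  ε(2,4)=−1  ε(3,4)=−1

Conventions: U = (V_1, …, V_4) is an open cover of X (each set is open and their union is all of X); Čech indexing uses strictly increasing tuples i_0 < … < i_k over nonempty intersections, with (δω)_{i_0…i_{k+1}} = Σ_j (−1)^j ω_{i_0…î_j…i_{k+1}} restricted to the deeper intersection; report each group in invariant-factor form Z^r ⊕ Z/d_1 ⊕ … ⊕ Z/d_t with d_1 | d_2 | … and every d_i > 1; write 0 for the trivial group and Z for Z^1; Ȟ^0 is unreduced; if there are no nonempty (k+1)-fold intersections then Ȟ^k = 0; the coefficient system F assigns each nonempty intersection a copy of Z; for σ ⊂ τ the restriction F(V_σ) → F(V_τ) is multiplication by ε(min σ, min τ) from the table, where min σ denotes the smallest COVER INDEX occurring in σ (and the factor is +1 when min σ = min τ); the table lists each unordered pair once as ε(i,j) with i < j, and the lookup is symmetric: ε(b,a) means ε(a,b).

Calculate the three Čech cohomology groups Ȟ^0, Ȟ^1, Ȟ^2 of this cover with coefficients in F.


cover nerve:
  V12={t7,t8,t9} V14={t4,t6,t18} V23={t12,t17} V34={t2,t13}
C dims 4,4; δ0: rk 3, SNF 1^3
Ȟ^0: (4−3)−0=1 ⇒ Z
Ȟ^1: (4−0)−3=1 ⇒ Z
Ȟ^2: (0−0)−0=0 ⇒ 0

Ȟ^0 = Z; Ȟ^1 = Z; Ȟ^2 = 0


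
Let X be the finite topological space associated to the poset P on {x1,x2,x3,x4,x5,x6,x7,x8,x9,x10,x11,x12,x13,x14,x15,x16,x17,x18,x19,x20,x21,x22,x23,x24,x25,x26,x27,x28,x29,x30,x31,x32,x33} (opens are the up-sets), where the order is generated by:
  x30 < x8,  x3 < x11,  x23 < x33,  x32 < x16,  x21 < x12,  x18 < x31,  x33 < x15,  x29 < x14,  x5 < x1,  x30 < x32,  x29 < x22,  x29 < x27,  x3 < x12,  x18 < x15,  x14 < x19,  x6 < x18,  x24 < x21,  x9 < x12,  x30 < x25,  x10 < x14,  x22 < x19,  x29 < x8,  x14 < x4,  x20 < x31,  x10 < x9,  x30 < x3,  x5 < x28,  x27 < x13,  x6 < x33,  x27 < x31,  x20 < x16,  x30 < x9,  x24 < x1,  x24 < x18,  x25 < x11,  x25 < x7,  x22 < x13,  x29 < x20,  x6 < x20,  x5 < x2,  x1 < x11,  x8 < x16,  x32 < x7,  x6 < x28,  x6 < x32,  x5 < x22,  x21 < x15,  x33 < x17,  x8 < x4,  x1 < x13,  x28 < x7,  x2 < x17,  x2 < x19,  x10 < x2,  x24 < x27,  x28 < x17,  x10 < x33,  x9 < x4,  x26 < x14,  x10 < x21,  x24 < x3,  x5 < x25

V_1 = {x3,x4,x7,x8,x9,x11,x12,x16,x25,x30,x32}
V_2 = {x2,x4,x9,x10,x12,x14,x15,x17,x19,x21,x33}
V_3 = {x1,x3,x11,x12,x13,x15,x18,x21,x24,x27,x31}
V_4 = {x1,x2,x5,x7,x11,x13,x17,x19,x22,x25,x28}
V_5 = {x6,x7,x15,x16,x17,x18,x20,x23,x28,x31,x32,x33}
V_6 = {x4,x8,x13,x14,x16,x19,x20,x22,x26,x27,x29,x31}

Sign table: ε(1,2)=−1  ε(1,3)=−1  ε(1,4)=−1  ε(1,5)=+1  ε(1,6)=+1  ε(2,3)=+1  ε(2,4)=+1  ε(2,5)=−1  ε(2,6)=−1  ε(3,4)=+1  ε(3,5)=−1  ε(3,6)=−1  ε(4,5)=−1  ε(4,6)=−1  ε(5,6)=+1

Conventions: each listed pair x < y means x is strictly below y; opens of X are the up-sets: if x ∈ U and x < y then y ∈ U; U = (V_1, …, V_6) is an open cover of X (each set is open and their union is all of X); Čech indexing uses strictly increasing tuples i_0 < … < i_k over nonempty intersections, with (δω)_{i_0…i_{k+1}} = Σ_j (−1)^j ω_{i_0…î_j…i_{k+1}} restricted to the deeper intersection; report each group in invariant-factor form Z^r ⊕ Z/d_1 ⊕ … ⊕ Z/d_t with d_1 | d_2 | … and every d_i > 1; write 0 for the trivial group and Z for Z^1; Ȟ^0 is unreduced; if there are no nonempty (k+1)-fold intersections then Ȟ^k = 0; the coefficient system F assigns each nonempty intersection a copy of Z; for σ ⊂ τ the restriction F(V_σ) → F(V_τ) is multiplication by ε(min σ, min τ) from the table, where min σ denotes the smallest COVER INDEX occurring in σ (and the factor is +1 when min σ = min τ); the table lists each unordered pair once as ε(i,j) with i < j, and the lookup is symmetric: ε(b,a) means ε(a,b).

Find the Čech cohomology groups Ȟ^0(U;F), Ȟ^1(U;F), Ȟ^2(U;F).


Ȟ^0(U;F) ≅ Z, Ȟ^1(U;F) ≅ 0, Ȟ^2(U;F) ≅ Z/2

nerve of the cover:
  V12={x4,x9,x12} V13={x3,x11,x12} V14={x7,x11,x25} V15={x7,x16,x32} V16={x4,x8,x16} V23={x12,x15,x21} V24={x2,x17,x19} V25={x15,x17,x33} V26={x4,x14,x19} V34={x1,x11,x13} V35={x15,x18,x31} V36={x13,x27,x31} V45={x7,x17,x28} V46={x13,x19,x22} V56={x16,x20,x31}
  V123={x12} V126={x4} V134={x11} V145={x7} V156={x16} V235={x15} V245={x17} V246={x19} V346={x13} V356={x31}
C dims 6,15,10; δ0: rk 5, SNF 1^5; δ1: rk 10, SNF 1^9·2
Ȟ^0 = (6 − 5) − 0 = 1, so Ȟ^0 ≅ Z
Ȟ^1 = (15 − 10) − 5 = 0, so Ȟ^1 ≅ 0
Ȟ^2 = (10 − 0) − 10 = 0 plus torsion [2], so Ȟ^2 ≅ Z/2


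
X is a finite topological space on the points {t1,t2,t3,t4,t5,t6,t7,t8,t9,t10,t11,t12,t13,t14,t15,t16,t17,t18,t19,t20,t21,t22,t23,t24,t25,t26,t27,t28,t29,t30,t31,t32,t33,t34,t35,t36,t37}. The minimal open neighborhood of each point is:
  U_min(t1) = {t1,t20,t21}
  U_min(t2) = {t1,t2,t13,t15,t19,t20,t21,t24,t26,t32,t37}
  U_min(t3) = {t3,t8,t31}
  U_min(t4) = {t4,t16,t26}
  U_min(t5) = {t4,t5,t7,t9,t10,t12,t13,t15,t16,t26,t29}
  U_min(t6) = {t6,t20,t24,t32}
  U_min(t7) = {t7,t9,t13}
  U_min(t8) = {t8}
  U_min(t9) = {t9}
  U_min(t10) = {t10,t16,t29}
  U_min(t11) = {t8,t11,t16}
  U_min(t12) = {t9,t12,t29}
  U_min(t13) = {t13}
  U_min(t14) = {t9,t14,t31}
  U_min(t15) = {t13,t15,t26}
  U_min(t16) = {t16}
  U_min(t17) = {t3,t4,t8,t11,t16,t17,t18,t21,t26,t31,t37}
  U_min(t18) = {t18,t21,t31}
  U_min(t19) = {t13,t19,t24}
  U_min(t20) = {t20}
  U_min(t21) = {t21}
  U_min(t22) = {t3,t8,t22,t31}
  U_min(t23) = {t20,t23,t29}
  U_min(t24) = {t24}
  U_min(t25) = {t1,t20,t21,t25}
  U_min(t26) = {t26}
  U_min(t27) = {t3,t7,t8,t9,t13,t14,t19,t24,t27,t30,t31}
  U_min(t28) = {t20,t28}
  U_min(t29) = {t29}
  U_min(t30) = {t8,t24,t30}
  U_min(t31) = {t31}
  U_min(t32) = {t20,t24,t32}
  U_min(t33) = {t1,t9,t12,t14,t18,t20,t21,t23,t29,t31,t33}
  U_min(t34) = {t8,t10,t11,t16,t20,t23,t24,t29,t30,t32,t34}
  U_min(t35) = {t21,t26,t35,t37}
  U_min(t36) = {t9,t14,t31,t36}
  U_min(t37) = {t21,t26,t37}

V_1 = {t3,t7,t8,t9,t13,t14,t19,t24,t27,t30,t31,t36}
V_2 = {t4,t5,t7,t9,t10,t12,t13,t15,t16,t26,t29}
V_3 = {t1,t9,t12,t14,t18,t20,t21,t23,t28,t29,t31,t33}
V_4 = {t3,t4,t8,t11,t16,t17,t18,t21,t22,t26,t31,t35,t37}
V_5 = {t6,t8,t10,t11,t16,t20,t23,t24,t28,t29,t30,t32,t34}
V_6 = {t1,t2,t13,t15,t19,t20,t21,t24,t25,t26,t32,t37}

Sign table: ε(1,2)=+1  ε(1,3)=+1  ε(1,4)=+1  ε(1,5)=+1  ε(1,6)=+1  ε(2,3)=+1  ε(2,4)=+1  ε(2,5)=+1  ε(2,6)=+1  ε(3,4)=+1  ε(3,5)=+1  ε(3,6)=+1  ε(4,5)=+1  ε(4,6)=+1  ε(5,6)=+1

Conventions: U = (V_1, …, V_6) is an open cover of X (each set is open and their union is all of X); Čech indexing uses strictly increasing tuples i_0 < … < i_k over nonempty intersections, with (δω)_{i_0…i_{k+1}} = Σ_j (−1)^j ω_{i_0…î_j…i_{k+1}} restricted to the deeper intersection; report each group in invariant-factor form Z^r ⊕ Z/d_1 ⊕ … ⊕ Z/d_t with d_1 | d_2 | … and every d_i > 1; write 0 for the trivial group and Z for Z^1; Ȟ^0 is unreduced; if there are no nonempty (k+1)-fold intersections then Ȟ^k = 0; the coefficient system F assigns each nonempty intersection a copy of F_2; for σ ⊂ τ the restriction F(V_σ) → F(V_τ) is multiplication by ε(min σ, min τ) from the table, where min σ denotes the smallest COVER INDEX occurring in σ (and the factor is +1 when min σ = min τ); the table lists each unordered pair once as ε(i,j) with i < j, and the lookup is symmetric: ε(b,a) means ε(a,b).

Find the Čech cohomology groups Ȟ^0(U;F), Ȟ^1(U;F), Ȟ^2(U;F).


Ȟ^0 ≅ Z/2, Ȟ^1 ≅ Z/2, Ȟ^2 ≅ Z/2

nerve simplices:
  V12={t7,t9,t13} V13={t9,t14,t31} V14={t3,t8,t31} V15={t8,t24,t30} V16={t13,t19,t24} V23={t9,t12,t29} V24={t4,t16,t26} V25={t10,t16,t29} V26={t13,t15,t26} V34={t18,t21,t31} V35={t20,t23,t28,t29} V36={t1,t20,t21} V45={t8,t11,t16} V46={t21,t26,t37} V56={t20,t24,t32}
  V123={t9} V126={t13} V134={t31} V145={t8} V156={t24} V235={t29} V245={t16} V246={t26} V346={t21} V356={t20}
C dims 6,15,10; δ0: rk_F2 5; δ1: rk_F2 9
degree 0: 6−5−0 = 1 → Ȟ^0 ≅ Z/2
degree 1: 15−9−5 = 1 → Ȟ^1 ≅ Z/2
degree 2: 10−0−9 = 1 → Ȟ^2 ≅ Z/2


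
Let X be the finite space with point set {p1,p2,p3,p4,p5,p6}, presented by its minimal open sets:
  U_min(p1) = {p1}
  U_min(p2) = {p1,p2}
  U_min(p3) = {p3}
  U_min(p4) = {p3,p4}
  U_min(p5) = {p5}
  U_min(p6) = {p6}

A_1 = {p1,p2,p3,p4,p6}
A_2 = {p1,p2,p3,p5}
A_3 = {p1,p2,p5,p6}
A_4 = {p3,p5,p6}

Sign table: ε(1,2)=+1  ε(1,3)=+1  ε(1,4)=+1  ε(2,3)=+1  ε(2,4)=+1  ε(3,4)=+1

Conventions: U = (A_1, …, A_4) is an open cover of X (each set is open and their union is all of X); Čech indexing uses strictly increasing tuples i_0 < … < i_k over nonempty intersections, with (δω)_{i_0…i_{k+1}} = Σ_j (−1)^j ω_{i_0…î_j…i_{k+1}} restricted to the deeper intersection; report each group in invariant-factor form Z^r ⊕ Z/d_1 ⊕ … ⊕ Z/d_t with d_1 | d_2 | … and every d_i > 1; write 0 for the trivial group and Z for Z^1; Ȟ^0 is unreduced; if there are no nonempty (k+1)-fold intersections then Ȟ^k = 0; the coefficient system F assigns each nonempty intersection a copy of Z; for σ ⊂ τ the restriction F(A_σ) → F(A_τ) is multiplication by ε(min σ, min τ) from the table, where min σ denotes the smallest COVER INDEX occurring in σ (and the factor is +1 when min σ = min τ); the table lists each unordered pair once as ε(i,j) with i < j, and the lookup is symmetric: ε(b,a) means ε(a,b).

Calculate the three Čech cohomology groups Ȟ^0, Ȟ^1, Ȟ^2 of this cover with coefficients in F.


Ȟ^0(U;F) ≅ Z; Ȟ^1(U;F) ≅ 0; Ȟ^2(U;F) ≅ Z

cover nerve:
  A12={p1,p2,p3} A13={p1,p2,p6} A14={p3,p6} A23={p1,p2,p5} A24={p3,p5} A34={p5,p6}
  A123={p1,p2} A124={p3} A134={p6} A234={p5}
C dims 4,6,4; δ0: rk 3, SNF 1^3; δ1: rk 3, SNF 1^3
Ȟ^0: (4−3)−0=1 ⇒ Z
Ȟ^1: (6−3)−3=0 ⇒ 0
Ȟ^2: (4−0)−3=1 ⇒ Z


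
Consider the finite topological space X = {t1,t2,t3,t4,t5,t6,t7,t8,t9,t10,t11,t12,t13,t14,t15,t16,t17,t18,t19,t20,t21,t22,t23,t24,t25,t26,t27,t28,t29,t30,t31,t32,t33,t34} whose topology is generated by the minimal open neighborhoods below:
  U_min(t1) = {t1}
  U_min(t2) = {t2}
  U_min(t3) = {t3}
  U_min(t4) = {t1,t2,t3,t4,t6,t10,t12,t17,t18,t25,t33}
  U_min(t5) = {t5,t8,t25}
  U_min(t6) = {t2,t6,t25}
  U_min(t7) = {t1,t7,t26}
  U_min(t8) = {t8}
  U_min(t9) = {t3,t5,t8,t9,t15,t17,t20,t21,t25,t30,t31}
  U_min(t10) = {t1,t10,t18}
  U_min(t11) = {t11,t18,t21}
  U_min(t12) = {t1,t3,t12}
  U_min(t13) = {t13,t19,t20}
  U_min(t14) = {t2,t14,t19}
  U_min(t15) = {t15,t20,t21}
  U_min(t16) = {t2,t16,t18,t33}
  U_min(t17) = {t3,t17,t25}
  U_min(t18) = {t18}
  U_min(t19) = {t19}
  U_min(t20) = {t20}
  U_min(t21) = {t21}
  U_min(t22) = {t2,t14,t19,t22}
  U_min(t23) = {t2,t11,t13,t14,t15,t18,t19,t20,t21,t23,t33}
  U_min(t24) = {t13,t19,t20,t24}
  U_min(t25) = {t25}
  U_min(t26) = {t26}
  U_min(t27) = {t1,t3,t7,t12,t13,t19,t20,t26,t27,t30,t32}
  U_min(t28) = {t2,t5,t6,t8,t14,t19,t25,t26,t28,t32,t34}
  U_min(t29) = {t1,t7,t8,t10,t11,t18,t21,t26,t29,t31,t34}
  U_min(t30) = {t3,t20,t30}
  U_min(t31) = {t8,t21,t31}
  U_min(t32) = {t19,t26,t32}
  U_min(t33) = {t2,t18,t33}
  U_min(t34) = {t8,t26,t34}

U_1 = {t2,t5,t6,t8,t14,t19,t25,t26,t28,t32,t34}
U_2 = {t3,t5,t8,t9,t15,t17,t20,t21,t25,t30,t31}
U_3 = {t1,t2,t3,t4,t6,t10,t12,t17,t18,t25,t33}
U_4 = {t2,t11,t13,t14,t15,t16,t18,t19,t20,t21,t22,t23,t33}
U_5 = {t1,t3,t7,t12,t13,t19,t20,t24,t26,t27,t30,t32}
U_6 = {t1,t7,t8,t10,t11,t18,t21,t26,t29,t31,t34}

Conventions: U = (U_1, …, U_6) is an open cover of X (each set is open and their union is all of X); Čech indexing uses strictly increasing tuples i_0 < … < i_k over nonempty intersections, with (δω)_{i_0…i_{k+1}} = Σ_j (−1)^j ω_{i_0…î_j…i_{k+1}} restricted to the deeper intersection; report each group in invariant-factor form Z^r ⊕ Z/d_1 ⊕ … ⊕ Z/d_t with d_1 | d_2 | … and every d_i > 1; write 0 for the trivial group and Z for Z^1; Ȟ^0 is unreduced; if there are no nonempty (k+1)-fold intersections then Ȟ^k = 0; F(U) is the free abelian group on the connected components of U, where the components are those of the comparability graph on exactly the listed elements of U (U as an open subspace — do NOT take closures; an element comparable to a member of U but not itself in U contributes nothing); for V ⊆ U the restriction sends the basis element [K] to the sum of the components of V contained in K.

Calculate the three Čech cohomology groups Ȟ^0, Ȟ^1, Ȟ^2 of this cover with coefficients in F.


Ȟ^0 ≅ Z, Ȟ^1 ≅ 0 and Ȟ^2 ≅ Z/2

nonempty overlaps:
  U12={t5,t8,t25} U13={t2,t6,t25} U14={t2,t14,t19} U15={t19,t26,t32} U16={t8,t26,t34} U23={t3,t17,t25} U24={t15,t20,t21} U25={t3,t20,t30} U26={t8,t21,t31} U34={t2,t18,t33} U35={t1,t3,t12} U36={t1,t10,t18} U45={t13,t19,t20} U46={t11,t18,t21} U56={t1,t7,t26}
  U123={t25} U126={t8} U134={t2} U145={t19} U156={t26} U235={t3} U245={t20} U246={t21} U346={t18} U356={t1}
components per intersection:
  U1: {t2,t5,t6,t8,t14,t19,t25,t26,t28,t32,t34}
  U2: {t3,t5,t8,t9,t15,t17,t20,t21,t25,t30,t31}
  U3: {t1,t2,t3,t4,t6,t10,t12,t17,t18,t25,t33}
  U4: {t2,t11,t13,t14,t15,t16,t18,t19,t20,t21,t22,t23,t33}
  U5: {t1,t3,t7,t12,t13,t19,t20,t24,t26,t27,t30,t32}
  U6: {t1,t7,t8,t10,t11,t18,t21,t26,t29,t31,t34}
  U12: {t5,t8,t25}
  U13: {t2,t6,t25}
  U14: {t2,t14,t19}
  U15: {t19,t26,t32}
  U16: {t8,t26,t34}
  U23: {t3,t17,t25}
  U24: {t15,t20,t21}
  U25: {t3,t20,t30}
  U26: {t8,t21,t31}
  U34: {t2,t18,t33}
  U35: {t1,t3,t12}
  U36: {t1,t10,t18}
  U45: {t13,t19,t20}
  U46: {t11,t18,t21}
  U56: {t1,t7,t26}
  U123: {t25}
  U126: {t8}
  U134: {t2}
  U145: {t19}
  U156: {t26}
  U235: {t3}
  U245: {t20}
  U246: {t21}
  U346: {t18}
  U356: {t1}
C dims 6,15,10; δ0: rk 5, SNF 1^5; δ1: rk 10, SNF 1^9·2
degree 0: 6−5−0 = 1 → Ȟ^0 ≅ Z
degree 1: 15−10−5 = 0 → Ȟ^1 ≅ 0
degree 2: 10−0−10 = 0 plus torsion [2] → Ȟ^2 ≅ Z/2


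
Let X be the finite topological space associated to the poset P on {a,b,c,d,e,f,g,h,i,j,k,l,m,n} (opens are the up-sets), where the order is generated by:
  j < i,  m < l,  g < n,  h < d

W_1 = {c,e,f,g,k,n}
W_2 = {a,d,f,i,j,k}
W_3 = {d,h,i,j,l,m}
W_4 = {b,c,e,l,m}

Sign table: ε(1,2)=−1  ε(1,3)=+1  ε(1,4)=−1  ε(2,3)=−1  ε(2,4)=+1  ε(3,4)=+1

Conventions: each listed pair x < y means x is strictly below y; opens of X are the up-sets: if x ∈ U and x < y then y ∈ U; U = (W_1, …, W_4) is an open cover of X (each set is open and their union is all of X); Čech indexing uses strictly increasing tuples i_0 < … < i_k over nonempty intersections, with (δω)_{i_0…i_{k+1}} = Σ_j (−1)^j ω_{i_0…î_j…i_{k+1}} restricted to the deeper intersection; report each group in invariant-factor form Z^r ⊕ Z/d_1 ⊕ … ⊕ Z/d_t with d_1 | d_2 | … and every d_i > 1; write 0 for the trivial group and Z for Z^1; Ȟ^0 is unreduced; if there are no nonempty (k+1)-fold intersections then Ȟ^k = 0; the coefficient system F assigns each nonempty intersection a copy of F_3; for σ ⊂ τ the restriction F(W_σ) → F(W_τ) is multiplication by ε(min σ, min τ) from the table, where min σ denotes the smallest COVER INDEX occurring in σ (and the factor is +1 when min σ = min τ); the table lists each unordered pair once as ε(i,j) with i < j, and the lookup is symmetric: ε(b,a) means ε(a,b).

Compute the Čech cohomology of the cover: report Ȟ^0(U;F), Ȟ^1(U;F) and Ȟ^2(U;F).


nonempty overlaps:
  W12={f,k} W14={c,e} W23={d,i,j} W34={l,m}
C dims 4,4; δ0: rk_F3 4
degree 0: 4−4−0 = 0 → Ȟ^0 ≅ 0
degree 1: 4−0−4 = 0 → Ȟ^1 ≅ 0
degree 2: 0−0−0 = 0 → Ȟ^2 ≅ 0

Ȟ^0 ≅ 0; Ȟ^1 ≅ 0; Ȟ^2 ≅ 0


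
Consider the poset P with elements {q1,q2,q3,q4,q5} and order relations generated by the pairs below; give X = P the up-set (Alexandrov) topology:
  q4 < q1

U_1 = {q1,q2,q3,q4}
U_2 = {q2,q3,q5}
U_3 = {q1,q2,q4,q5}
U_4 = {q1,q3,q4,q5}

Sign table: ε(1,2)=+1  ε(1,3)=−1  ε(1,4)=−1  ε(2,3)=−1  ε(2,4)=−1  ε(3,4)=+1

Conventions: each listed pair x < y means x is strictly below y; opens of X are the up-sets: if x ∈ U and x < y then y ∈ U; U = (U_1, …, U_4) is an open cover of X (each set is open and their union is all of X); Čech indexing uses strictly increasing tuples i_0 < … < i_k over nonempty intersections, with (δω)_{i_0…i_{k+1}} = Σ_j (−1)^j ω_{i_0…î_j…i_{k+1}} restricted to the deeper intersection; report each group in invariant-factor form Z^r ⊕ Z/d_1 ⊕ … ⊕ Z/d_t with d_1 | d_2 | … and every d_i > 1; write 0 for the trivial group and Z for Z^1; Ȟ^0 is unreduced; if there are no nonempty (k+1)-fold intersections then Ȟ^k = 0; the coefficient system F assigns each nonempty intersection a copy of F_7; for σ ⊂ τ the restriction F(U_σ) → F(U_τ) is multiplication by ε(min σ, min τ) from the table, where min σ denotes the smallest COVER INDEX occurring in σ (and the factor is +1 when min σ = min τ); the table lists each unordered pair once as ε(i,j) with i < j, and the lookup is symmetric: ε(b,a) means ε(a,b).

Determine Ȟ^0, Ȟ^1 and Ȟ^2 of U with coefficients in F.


intersection data:
  U12={q2,q3} U13={q1,q2,q4} U14={q1,q3,q4} U23={q2,q5} U24={q3,q5} U34={q1,q4,q5}
  U123={q2} U124={q3} U134={q1,q4} U234={q5}
C dims 4,6,4; δ0: rk_F7 3; δ1: rk_F7 3
Ȟ^0 = (4 − 3) − 0 = 1, so Ȟ^0 ≅ Z/7
Ȟ^1 = (6 − 3) − 3 = 0, so Ȟ^1 ≅ 0
Ȟ^2 = (4 − 0) − 3 = 1, so Ȟ^2 ≅ Z/7

Ȟ^0 = Z/7, Ȟ^1 = 0, Ȟ^2 = Z/7


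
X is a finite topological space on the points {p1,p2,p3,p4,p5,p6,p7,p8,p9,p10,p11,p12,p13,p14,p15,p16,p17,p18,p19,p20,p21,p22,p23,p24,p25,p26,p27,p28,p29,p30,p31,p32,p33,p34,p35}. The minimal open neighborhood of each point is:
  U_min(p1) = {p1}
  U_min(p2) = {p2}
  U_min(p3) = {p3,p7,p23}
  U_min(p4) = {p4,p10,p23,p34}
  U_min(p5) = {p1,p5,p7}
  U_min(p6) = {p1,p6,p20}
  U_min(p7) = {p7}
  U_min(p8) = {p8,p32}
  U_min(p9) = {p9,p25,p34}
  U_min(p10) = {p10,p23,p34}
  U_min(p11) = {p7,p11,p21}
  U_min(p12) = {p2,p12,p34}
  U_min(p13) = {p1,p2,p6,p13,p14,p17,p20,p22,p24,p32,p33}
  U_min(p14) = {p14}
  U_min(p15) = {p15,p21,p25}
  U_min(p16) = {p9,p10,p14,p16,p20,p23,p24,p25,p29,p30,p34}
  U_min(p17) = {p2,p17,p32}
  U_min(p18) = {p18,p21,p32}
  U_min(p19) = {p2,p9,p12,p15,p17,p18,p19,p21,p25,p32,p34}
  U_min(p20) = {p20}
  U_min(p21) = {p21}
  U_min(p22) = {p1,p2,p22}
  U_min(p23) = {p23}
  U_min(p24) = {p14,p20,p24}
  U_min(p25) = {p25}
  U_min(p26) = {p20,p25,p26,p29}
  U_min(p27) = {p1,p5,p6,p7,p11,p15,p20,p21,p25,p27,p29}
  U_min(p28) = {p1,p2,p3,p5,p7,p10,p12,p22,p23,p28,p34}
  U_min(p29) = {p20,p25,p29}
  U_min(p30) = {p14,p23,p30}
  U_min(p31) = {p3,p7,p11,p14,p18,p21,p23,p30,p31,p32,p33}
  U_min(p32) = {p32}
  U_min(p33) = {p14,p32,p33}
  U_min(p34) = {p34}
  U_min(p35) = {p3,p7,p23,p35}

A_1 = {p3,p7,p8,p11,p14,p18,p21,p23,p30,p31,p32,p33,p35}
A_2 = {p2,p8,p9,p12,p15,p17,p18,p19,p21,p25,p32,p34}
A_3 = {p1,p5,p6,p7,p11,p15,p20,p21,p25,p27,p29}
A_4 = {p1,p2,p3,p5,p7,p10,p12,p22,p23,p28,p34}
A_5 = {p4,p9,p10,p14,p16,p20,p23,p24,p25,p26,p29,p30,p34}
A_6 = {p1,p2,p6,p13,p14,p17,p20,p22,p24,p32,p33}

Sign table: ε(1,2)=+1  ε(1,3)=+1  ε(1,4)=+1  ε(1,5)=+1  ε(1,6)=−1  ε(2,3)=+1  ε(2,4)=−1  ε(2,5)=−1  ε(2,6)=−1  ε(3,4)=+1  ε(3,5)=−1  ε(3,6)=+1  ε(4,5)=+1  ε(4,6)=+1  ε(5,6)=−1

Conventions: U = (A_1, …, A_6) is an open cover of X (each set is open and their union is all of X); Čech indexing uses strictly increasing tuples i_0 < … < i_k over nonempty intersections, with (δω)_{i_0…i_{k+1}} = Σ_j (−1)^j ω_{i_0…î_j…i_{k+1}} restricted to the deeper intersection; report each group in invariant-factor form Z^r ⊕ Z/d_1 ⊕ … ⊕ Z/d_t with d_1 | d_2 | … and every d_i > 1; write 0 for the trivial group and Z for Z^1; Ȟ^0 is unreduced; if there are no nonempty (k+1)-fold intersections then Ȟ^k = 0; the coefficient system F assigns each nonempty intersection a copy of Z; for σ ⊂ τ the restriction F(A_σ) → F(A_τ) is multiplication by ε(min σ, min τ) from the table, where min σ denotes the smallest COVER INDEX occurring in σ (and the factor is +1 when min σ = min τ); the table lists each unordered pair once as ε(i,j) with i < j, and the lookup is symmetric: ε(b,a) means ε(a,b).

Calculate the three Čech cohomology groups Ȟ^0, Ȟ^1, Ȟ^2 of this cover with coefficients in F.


Ȟ^0 ≅ 0,  Ȟ^1 ≅ Z/2,  Ȟ^2 ≅ Z

nonempty overlaps:
  A12={p8,p18,p21,p32} A13={p7,p11,p21} A14={p3,p7,p23} A15={p14,p23,p30} A16={p14,p32,p33} A23={p15,p21,p25} A24={p2,p12,p34} A25={p9,p25,p34} A26={p2,p17,p32} A34={p1,p5,p7} A35={p20,p25,p29} A36={p1,p6,p20} A45={p10,p23,p34} A46={p1,p2,p22} A56={p14,p20,p24}
  A123={p21} A126={p32} A134={p7} A145={p23} A156={p14} A235={p25} A245={p34} A246={p2} A346={p1} A356={p20}
C dims 6,15,10; δ0: rk 6, SNF 1^5·2; δ1: rk 9, SNF 1^9
degree 0: 6−6−0 = 0 → Ȟ^0 ≅ 0
degree 1: 15−9−6 = 0 plus torsion [2] → Ȟ^1 ≅ Z/2
degree 2: 10−0−9 = 1 → Ȟ^2 ≅ Z
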